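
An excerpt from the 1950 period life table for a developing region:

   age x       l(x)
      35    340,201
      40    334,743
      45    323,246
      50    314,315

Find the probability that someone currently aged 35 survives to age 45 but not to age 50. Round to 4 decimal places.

0.0263

This is the probability of reaching 45 but not 50, conditional on being alive at 35: (l(45) − l(50)) / l(35).
= (323,246 − 314,315) / 340,201 = 8,931 / 340,201 = 0.026252.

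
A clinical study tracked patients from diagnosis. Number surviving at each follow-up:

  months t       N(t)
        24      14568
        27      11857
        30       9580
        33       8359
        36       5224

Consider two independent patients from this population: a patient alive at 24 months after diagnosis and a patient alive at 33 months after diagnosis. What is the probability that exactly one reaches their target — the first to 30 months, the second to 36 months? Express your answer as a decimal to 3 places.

p₁ = N(30)/N(24) = 9580/14568 = 0.657606; p₂ = N(36)/N(33) = 5224/8359 = 0.624955.
P(exactly one) = p₁(1−p₂) + (1−p₁)p₂ = 0.246632 + 0.213981 = 0.460613.

0.461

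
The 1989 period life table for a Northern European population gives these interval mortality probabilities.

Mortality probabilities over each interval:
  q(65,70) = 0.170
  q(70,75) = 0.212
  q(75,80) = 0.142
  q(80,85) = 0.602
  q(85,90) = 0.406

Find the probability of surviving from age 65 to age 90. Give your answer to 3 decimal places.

0.133

The overall survival probability is (1 − 0.170) × (1 − 0.212) × (1 − 0.142) × (1 − 0.602) × (1 − 0.406).
= 0.830 × 0.788 × 0.858 × 0.398 × 0.594 = 0.132666.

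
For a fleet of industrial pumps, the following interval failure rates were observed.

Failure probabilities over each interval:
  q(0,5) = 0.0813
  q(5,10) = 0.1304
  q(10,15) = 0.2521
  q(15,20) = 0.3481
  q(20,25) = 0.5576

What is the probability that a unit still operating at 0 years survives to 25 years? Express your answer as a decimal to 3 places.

Survival from 0 to 25 is the product of surviving each interval: (1 − 0.0813) × (1 − 0.1304) × (1 − 0.2521) × (1 − 0.3481) × (1 − 0.5576).
= 0.9187 × 0.8696 × 0.7479 × 0.6519 × 0.4424 = 0.172319.

0.172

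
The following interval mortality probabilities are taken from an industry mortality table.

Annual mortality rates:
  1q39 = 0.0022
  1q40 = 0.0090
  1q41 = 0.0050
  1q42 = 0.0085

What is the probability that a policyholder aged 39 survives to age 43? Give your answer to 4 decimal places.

4p39 = (1 − 0.0022) × (1 − 0.0090) × (1 − 0.0050) × (1 − 0.0085).
= 0.9978 × 0.9910 × 0.9950 × 0.9915 = 0.975513.

0.9755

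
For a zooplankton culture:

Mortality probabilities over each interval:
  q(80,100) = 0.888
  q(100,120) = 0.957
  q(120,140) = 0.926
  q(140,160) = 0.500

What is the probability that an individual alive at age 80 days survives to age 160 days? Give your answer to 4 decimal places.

Survival from 80 to 160 is the product of surviving each interval: (1 − 0.888) × (1 − 0.957) × (1 − 0.926) × (1 − 0.500).
= 0.112 × 0.043 × 0.074 × 0.500 = 0.000178.

0.0002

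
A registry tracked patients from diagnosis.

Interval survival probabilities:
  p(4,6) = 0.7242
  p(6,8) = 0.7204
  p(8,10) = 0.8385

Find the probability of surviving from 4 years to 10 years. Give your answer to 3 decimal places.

The overall survival probability is 0.7242 × 0.7204 × 0.8385.
= 0.437457.

0.437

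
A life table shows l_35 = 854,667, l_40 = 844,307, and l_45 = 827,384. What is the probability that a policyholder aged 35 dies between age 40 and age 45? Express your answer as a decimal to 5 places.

0.01980

We want 5|5q35 = (l_40 − l_45)/l_35.
This is the probability of reaching 40 but not 45, conditional on being alive at 35: (l_40 − l_45) / l_35.
= (844,307 − 827,384) / 854,667 = 16,923 / 854,667 = 0.019801.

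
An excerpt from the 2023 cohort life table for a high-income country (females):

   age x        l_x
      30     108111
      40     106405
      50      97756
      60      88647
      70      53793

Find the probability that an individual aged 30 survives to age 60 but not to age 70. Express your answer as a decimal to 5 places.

This is the probability of reaching 60 but not 70, conditional on being alive at 30: (l_60 − l_70) / l_30.
= (88647 − 53793) / 108111 = 34854 / 108111 = 0.322391.

0.32239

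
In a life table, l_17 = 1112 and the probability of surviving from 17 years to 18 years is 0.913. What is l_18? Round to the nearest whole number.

l_18 = l_17 × p = 1112 × 0.913 = 1015.

1015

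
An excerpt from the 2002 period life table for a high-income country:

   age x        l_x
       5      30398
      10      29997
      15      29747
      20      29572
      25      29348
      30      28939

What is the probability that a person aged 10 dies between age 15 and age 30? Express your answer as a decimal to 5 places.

0.02694

We want 5|15q10 = (l_15 − l_30)/l_10.
This is the probability of reaching 15 but not 30, conditional on being alive at 10: (l_15 − l_30) / l_10.
= (29747 − 28939) / 29997 = 808 / 29997 = 0.026936.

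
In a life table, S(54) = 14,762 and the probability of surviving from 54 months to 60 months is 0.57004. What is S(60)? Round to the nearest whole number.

8415

S(60) = S(54) × p = 14,762 × 0.57004 = 8415.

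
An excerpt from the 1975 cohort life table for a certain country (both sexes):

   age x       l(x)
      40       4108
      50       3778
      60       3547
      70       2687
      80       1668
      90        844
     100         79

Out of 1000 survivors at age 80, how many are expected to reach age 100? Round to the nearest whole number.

The relevant probability is 79/1668 = 0.047362.
Expected number = 1000 × 0.047362 = 47.

47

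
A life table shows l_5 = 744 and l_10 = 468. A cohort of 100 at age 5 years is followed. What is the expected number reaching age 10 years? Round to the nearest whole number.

The relevant probability is 468/744 = 0.629032.
Expected number = 100 × 0.629032 = 63.

63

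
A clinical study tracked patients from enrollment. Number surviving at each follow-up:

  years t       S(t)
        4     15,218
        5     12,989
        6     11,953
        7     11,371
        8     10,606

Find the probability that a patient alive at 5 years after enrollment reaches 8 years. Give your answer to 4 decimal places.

The conditional survival probability is S(8)/S(5) = 10,606/12,989 = 0.816537.

0.8165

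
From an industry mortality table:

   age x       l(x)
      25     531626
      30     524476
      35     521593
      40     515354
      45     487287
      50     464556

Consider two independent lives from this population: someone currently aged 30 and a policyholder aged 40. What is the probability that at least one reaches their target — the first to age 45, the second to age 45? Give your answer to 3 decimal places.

0.996

p₁ = l(45)/l(30) = 487287/524476 = 0.929093; p₂ = l(45)/l(40) = 487287/515354 = 0.945538.
P(at least one) = 1 − (1−p₁)(1−p₂) = 1 − 0.070907 × 0.054462 = 0.996138.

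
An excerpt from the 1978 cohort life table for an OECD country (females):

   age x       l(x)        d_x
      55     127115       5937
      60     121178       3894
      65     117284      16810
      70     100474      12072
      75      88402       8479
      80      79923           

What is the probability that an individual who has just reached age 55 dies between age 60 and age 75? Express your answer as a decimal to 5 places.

0.25785

This is the probability of reaching 60 but not 75, conditional on being alive at 55: (l(60) − l(75)) / l(55).
= (121178 − 88402) / 127115 = 32776 / 127115 = 0.257845.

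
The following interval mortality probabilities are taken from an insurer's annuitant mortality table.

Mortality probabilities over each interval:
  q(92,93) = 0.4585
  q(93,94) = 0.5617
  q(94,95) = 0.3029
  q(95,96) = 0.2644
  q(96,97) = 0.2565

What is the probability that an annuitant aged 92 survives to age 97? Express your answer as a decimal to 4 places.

Survival from 92 to 97 is the product of surviving each interval: (1 − 0.4585) × (1 − 0.5617) × (1 − 0.3029) × (1 − 0.2644) × (1 − 0.2565).
= 0.5415 × 0.4383 × 0.6971 × 0.7356 × 0.7435 = 0.090487.

0.0905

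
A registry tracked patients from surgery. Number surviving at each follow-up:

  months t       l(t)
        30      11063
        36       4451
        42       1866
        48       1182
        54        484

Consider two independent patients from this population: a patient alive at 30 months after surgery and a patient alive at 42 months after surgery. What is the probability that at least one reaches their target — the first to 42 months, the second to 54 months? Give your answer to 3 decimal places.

p₁ = l(42)/l(30) = 1866/11063 = 0.168670; p₂ = l(54)/l(42) = 484/1866 = 0.259378.
P(at least one) = 1 − (1−p₁)(1−p₂) = 1 − 0.831330 × 0.740622 = 0.384299.

0.384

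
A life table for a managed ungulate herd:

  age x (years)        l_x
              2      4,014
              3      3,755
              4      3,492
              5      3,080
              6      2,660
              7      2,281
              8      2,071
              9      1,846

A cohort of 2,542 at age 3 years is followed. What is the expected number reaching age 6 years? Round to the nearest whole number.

The relevant probability is 2,660/3,755 = 0.708389.
Expected number = 2,542 × 0.708389 = 1801.

1801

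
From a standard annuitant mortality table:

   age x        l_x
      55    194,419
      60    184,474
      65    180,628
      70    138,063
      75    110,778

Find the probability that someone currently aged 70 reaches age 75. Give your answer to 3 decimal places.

We want 5p70 = l_75/l_70.
The conditional survival probability is l_75/l_70 = 110,778/138,063 = 0.802373.

0.802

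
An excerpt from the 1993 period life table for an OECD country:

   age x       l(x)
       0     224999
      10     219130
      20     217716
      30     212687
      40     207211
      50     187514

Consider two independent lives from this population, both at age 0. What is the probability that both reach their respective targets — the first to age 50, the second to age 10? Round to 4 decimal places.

0.8117

p₁ = l(50)/l(0) = 187514/224999 = 0.833399; p₂ = l(10)/l(0) = 219130/224999 = 0.973915.
P(both) = p₁ × p₂ = 0.833399 × 0.973915 = 0.811660.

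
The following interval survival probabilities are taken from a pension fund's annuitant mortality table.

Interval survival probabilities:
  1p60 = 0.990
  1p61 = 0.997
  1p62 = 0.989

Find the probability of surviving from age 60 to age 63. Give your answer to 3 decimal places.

0.976

3p60 = 0.990 × 0.997 × 0.989.
= 0.976173.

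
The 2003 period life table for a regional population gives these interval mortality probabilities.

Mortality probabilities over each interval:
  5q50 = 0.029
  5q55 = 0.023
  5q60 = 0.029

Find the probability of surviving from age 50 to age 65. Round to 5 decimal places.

0.92116

15p50 = (1 − 0.029) × (1 − 0.023) × (1 − 0.029).
= 0.971 × 0.977 × 0.971 = 0.921156.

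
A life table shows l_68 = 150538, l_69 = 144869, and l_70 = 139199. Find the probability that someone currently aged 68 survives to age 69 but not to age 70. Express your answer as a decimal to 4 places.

0.0377

We want 1|1q68 = (l_69 − l_70)/l_68.
This is the probability of reaching 69 but not 70, conditional on being alive at 68: (l_69 − l_70) / l_68.
= (144869 − 139199) / 150538 = 5670 / 150538 = 0.037665.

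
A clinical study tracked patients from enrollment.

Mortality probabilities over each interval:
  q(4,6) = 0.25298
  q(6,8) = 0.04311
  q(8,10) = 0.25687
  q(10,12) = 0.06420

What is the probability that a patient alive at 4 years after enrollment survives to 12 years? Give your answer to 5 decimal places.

0.49710

P(survive 4→12) = (1 − 0.25298) × (1 − 0.04311) × (1 − 0.25687) × (1 − 0.06420).
= 0.74702 × 0.95689 × 0.74313 × 0.93580 = 0.497098.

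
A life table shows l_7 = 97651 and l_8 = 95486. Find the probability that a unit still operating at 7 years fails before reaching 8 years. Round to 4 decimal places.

0.0222

P(fail before 8 | operational at 7) = 1 − l_8/l_7 = 1 − 95486/97651 = (2165)/97651 = 0.022171.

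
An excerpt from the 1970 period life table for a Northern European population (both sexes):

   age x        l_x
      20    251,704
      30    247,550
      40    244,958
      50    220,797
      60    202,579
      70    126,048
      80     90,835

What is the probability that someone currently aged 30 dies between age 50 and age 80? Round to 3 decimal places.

We want 20|30q30 = (l_50 − l_80)/l_30.
This is the probability of reaching 50 but not 80, conditional on being alive at 30: (l_50 − l_80) / l_30.
= (220,797 − 90,835) / 247,550 = 129,962 / 247,550 = 0.524993.

0.525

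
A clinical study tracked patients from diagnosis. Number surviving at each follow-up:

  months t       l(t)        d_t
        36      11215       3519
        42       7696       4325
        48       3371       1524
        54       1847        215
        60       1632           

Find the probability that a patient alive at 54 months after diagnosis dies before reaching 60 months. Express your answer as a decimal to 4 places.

P(die before 60 | alive at 54) = 1 − l(60)/l(54) = 1 − 1632/1847 = (215)/1847 = 0.116405.

0.1164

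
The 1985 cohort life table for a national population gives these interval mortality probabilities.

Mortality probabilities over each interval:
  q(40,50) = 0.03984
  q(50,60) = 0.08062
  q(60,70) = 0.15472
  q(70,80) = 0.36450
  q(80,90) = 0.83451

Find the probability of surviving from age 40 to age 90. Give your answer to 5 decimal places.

0.07847

Chaining the interval survival probabilities: (1 − 0.03984) × (1 − 0.08062) × (1 − 0.15472) × (1 − 0.36450) × (1 − 0.83451).
= 0.96016 × 0.91938 × 0.84528 × 0.63550 × 0.16549 = 0.078474.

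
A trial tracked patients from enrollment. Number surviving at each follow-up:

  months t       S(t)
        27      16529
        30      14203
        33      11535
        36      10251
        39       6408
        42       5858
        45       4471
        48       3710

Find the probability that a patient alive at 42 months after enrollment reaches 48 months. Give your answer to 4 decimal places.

0.6333

The conditional survival probability is S(48)/S(42) = 3710/5858 = 0.633322.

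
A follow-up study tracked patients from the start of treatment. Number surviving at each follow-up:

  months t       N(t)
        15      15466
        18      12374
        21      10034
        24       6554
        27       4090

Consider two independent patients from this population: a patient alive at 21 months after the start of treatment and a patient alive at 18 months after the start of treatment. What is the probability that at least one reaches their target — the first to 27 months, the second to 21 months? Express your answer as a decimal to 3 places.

0.888

p₁ = N(27)/N(21) = 4090/10034 = 0.407614; p₂ = N(21)/N(18) = 10034/12374 = 0.810894.
P(at least one) = 1 − (1−p₁)(1−p₂) = 1 − 0.592386 × 0.189106 = 0.887976.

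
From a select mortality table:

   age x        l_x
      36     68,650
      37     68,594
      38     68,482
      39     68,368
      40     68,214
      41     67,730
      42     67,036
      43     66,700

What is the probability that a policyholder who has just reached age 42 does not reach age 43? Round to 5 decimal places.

P(die before 43 | alive at 42) = 1 − l_43/l_42 = 1 − 66,700/67,036 = (336)/67,036 = 0.005012.

0.00501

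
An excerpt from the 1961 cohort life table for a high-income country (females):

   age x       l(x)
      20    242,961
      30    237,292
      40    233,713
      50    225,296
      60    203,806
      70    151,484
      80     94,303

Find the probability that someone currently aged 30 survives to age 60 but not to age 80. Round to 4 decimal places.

This is the probability of reaching 60 but not 80, conditional on being alive at 30: (l(60) − l(80)) / l(30).
= (203,806 − 94,303) / 237,292 = 109,503 / 237,292 = 0.461469.

0.4615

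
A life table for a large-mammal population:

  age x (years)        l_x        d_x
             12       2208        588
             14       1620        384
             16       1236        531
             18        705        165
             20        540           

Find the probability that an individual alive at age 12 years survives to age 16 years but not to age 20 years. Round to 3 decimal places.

0.315

This is the probability of reaching 16 but not 20, conditional on being alive at 12: (l_16 − l_20) / l_12.
= (1236 − 540) / 2208 = 696 / 2208 = 0.315217.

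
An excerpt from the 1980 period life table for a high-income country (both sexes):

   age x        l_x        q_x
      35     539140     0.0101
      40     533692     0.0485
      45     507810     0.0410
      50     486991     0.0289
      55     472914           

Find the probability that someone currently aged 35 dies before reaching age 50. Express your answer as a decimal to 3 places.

P(die before 50 | alive at 35) = 1 − l_50/l_35 = 1 − 486991/539140 = (52149)/539140 = 0.096726.

0.097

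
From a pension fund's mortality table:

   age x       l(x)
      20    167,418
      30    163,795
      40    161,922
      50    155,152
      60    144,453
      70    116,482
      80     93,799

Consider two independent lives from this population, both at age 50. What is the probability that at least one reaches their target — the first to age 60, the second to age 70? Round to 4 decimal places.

p₁ = l(60)/l(50) = 144,453/155,152 = 0.931042; p₂ = l(70)/l(50) = 116,482/155,152 = 0.750761.
P(at least one) = 1 − (1−p₁)(1−p₂) = 1 − 0.068958 × 0.249239 = 0.982813.

0.9828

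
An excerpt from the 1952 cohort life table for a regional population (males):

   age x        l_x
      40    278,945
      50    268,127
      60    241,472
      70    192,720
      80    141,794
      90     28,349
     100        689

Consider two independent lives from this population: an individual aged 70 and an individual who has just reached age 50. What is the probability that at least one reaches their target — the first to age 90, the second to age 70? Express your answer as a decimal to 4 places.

0.7601

p₁ = l_90/l_70 = 28,349/192,720 = 0.147099; p₂ = l_70/l_50 = 192,720/268,127 = 0.718764.
P(at least one) = 1 − (1−p₁)(1−p₂) = 1 − 0.852901 × 0.281236 = 0.760134.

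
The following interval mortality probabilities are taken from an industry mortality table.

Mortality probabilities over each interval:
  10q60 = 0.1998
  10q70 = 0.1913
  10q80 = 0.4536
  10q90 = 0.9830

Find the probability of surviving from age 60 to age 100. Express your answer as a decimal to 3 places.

0.006

40p60 = (1 − 0.1998) × (1 − 0.1913) × (1 − 0.4536) × (1 − 0.9830).
= 0.8002 × 0.8087 × 0.5464 × 0.0170 = 0.006011.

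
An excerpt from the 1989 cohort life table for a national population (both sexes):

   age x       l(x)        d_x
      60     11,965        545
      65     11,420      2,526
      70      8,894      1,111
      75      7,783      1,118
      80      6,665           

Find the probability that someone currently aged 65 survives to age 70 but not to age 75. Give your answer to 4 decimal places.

0.0973

This is the probability of reaching 70 but not 75, conditional on being alive at 65: (l(70) − l(75)) / l(65).
= (8,894 − 7,783) / 11,420 = 1,111 / 11,420 = 0.097285.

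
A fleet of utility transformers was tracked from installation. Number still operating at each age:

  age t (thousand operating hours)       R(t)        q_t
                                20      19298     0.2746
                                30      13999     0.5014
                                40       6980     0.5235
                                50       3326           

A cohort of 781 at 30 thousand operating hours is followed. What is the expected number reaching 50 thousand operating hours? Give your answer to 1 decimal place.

The relevant probability is 3326/13999 = 0.237588.
Expected number = 781 × 0.237588 = 185.6.

185.6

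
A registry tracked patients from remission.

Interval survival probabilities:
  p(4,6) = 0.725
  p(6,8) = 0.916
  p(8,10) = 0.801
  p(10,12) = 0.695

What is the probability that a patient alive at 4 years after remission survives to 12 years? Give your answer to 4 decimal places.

0.3697

The overall survival probability is 0.725 × 0.916 × 0.801 × 0.695.
= 0.369701.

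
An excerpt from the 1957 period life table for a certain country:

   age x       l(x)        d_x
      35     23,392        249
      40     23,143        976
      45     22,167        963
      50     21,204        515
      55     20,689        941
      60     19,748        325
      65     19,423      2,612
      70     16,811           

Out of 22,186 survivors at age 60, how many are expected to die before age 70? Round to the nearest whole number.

The relevant probability is 1 − 16,811/19,748 = 0.148724.
Expected number = 22,186 × 0.148724 = 3300.

3300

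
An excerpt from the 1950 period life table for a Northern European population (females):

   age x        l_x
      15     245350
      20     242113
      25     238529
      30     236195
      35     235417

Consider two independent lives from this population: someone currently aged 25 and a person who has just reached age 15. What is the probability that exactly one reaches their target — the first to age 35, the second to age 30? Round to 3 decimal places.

p₁ = l_35/l_25 = 235417/238529 = 0.986953; p₂ = l_30/l_15 = 236195/245350 = 0.962686.
P(exactly one) = p₁(1−p₂) + (1−p₁)p₂ = 0.036827 + 0.012560 = 0.049387.

0.049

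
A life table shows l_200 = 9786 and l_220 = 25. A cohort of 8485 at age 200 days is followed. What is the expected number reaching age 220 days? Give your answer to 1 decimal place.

21.7

The relevant probability is 25/9786 = 0.002555.
Expected number = 8485 × 0.002555 = 21.7.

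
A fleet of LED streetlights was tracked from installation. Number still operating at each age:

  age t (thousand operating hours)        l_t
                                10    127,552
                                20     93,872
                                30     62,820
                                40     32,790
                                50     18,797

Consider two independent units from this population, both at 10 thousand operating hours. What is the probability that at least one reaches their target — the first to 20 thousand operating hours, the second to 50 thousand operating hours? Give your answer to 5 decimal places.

0.77486

p₁ = l_20/l_10 = 93,872/127,552 = 0.735951; p₂ = l_50/l_10 = 18,797/127,552 = 0.147367.
P(at least one) = 1 − (1−p₁)(1−p₂) = 1 − 0.264049 × 0.852633 = 0.774863.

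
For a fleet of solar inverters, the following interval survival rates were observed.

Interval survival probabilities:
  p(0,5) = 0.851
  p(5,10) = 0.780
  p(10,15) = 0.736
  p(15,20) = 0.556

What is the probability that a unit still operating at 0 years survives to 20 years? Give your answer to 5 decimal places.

0.27163

Chaining the interval survival probabilities: 0.851 × 0.780 × 0.736 × 0.556.
= 0.271629.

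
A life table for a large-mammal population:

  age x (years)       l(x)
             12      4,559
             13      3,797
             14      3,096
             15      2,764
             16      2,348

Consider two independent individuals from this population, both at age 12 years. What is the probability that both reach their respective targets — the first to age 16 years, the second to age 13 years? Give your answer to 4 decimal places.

p₁ = l(16)/l(12) = 2,348/4,559 = 0.515025; p₂ = l(13)/l(12) = 3,797/4,559 = 0.832858.
P(both) = p₁ × p₂ = 0.515025 × 0.832858 = 0.428943.

0.4289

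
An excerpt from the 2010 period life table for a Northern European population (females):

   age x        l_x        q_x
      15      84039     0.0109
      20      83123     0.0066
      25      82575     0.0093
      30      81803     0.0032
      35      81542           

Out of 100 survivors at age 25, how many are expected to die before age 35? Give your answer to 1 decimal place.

1.3

The relevant probability is 1 − 81542/82575 = 0.012510.
Expected number = 100 × 0.012510 = 1.3.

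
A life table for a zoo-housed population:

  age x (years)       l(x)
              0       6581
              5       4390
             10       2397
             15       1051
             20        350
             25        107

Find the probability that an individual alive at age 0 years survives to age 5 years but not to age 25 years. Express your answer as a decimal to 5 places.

0.65081

This is the probability of reaching 5 but not 25, conditional on being alive at 0: (l(5) − l(25)) / l(0).
= (4390 − 107) / 6581 = 4283 / 6581 = 0.650813.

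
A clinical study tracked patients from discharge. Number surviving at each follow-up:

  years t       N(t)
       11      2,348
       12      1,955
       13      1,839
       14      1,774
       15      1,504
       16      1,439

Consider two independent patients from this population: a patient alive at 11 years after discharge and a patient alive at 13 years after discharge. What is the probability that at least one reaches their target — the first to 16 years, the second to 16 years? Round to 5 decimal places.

0.91579

p₁ = N(16)/N(11) = 1,439/2,348 = 0.612862; p₂ = N(16)/N(13) = 1,439/1,839 = 0.782490.
P(at least one) = 1 − (1−p₁)(1−p₂) = 1 − 0.387138 × 0.217510 = 0.915794.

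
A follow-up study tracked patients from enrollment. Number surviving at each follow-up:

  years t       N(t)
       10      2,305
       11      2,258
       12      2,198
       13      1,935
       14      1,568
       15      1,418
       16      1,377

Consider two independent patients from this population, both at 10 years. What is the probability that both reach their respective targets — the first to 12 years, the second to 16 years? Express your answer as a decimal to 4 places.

0.5697

p₁ = N(12)/N(10) = 2,198/2,305 = 0.953579; p₂ = N(16)/N(10) = 1,377/2,305 = 0.597397.
P(both) = p₁ × p₂ = 0.953579 × 0.597397 = 0.569665.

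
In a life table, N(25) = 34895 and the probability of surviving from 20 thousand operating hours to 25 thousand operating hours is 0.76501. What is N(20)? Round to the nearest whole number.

45614

N(20) = N(25) / p = 34895 / 0.76501 = 45614.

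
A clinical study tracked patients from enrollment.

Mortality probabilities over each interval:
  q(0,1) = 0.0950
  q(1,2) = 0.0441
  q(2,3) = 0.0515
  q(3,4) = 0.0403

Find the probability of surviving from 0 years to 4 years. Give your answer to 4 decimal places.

0.7875

Chaining the interval survival probabilities: (1 − 0.0950) × (1 − 0.0441) × (1 − 0.0515) × (1 − 0.0403).
= 0.9050 × 0.9559 × 0.9485 × 0.9597 = 0.787470.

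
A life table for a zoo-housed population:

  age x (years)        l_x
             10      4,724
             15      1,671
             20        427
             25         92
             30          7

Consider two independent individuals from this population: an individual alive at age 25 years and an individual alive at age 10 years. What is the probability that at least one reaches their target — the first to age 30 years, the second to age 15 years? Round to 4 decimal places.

p₁ = l_30/l_25 = 7/92 = 0.076087; p₂ = l_15/l_10 = 1,671/4,724 = 0.353726.
P(at least one) = 1 − (1−p₁)(1−p₂) = 1 − 0.923913 × 0.646274 = 0.402899.

0.4029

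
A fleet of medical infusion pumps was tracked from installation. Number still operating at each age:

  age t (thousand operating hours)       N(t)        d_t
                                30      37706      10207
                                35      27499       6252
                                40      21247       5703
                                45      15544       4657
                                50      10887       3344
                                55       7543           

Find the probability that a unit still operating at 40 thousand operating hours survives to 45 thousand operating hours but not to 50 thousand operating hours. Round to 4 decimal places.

This is the probability of reaching 45 but not 50, conditional on being operational at 40: (N(45) − N(50)) / N(40).
= (15544 − 10887) / 21247 = 4657 / 21247 = 0.219184.

0.2192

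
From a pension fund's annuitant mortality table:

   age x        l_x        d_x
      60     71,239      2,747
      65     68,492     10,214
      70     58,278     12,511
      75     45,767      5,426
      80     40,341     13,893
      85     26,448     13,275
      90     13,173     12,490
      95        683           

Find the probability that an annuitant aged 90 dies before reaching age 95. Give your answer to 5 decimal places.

P(die before 95 | alive at 90) = 1 − l_95/l_90 = 1 − 683/13,173 = (12,490)/13,173 = 0.948152.

0.94815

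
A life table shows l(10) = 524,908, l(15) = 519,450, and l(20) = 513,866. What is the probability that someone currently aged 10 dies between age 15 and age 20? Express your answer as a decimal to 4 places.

0.0106

This is the probability of reaching 15 but not 20, conditional on being alive at 10: (l(15) − l(20)) / l(10).
= (519,450 − 513,866) / 524,908 = 5,584 / 524,908 = 0.010638.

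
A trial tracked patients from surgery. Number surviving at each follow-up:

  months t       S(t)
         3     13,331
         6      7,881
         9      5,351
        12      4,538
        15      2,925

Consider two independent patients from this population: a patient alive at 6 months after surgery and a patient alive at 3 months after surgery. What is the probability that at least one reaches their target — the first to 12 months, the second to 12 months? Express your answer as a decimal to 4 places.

p₁ = S(12)/S(6) = 4,538/7,881 = 0.575815; p₂ = S(12)/S(3) = 4,538/13,331 = 0.340410.
P(at least one) = 1 − (1−p₁)(1−p₂) = 1 − 0.424185 × 0.659590 = 0.720212.

0.7202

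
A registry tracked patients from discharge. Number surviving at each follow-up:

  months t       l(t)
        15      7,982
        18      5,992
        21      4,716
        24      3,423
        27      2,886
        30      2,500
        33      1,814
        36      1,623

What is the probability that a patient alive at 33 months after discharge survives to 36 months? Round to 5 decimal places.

The conditional survival probability is l(36)/l(33) = 1,623/1,814 = 0.894708.

0.89471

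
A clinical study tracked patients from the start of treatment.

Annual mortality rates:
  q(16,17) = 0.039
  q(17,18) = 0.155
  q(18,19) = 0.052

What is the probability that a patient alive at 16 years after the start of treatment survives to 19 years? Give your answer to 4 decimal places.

P(survive 16→19) = (1 − 0.039) × (1 − 0.155) × (1 − 0.052).
= 0.961 × 0.845 × 0.948 = 0.769819.

0.7698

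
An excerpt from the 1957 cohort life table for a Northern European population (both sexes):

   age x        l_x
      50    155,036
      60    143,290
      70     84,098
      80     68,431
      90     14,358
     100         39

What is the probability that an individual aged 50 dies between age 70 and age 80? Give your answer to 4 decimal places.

0.1011

This is the probability of reaching 70 but not 80, conditional on being alive at 50: (l_70 − l_80) / l_50.
= (84,098 − 68,431) / 155,036 = 15,667 / 155,036 = 0.101054.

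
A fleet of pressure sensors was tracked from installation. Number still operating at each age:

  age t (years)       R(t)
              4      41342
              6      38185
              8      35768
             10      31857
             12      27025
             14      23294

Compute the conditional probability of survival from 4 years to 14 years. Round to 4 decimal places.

The conditional survival probability is R(14)/R(4) = 23294/41342 = 0.563446.

0.5634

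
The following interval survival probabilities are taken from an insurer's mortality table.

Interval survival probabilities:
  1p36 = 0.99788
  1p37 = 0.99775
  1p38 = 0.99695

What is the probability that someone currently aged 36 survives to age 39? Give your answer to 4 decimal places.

0.9926

Chaining the interval survival probabilities: 0.99788 × 0.99775 × 0.99695.
= 0.992598.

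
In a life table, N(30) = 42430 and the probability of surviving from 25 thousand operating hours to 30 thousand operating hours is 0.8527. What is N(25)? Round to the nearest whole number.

N(25) = N(30) / p = 42430 / 0.8527 = 49760.

49760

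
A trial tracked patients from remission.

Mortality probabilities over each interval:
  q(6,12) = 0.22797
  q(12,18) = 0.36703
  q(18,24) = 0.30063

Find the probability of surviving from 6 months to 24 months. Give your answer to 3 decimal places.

0.342

Chaining the interval survival probabilities: (1 − 0.22797) × (1 − 0.36703) × (1 − 0.30063).
= 0.77203 × 0.63297 × 0.69937 = 0.341762.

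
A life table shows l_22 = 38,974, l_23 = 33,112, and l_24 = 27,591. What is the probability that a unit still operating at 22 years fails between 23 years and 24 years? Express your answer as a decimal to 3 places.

0.142

This is the probability of reaching 23 but not 24, conditional on being operational at 22: (l_23 − l_24) / l_22.
= (33,112 − 27,591) / 38,974 = 5,521 / 38,974 = 0.141659.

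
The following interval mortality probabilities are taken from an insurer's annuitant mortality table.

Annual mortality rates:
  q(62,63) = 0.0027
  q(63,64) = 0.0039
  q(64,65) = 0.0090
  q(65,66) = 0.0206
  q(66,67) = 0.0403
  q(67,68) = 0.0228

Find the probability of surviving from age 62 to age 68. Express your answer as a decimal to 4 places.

0.9042

The overall survival probability is (1 − 0.0027) × (1 − 0.0039) × (1 − 0.0090) × (1 − 0.0206) × (1 − 0.0403) × (1 − 0.0228).
= 0.9973 × 0.9961 × 0.9910 × 0.9794 × 0.9597 × 0.9772 = 0.904235.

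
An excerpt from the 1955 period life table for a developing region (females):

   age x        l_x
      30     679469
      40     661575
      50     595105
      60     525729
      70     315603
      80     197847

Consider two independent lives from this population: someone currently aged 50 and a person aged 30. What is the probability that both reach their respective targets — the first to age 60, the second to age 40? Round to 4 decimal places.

0.8602

p₁ = l_60/l_50 = 525729/595105 = 0.883422; p₂ = l_40/l_30 = 661575/679469 = 0.973665.
P(both) = p₁ × p₂ = 0.883422 × 0.973665 = 0.860157.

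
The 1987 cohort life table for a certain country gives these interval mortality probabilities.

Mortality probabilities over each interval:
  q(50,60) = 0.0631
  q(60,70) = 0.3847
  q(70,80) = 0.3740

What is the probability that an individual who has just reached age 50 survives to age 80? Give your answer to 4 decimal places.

The overall survival probability is (1 − 0.0631) × (1 − 0.3847) × (1 − 0.3740).
= 0.9369 × 0.6153 × 0.6260 = 0.360873.

0.3609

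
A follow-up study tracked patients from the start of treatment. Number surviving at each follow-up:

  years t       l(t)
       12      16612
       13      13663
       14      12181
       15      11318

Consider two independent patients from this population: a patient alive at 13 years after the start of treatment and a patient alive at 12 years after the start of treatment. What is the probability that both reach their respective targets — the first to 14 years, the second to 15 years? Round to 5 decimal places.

p₁ = l(14)/l(13) = 12181/13663 = 0.891532; p₂ = l(15)/l(12) = 11318/16612 = 0.681315.
P(both) = p₁ × p₂ = 0.891532 × 0.681315 = 0.607414.

0.60741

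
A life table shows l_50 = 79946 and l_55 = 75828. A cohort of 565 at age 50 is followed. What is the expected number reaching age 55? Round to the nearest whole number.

536

The relevant probability is 75828/79946 = 0.948490.
Expected number = 565 × 0.948490 = 536.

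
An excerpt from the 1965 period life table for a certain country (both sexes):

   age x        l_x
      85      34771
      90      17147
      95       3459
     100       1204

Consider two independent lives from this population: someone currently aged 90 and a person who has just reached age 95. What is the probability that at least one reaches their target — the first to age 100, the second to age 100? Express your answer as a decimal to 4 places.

p₁ = l_100/l_90 = 1204/17147 = 0.070216; p₂ = l_100/l_95 = 1204/3459 = 0.348077.
P(at least one) = 1 − (1−p₁)(1−p₂) = 1 − 0.929784 × 0.651923 = 0.393852.

0.3939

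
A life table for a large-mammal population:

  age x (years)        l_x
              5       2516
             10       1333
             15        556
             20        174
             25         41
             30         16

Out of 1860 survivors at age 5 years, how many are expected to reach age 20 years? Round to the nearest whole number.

The relevant probability is 174/2516 = 0.069157.
Expected number = 1860 × 0.069157 = 129.

129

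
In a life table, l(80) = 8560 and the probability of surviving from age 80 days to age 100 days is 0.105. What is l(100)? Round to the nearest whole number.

l(100) = l(80) × p = 8560 × 0.105 = 899.

899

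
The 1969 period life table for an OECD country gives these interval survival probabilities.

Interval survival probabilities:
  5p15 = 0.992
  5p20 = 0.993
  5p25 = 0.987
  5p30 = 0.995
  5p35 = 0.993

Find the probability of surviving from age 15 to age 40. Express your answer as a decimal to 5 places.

0.96062

Chaining the interval survival probabilities: 0.992 × 0.993 × 0.987 × 0.995 × 0.993.
= 0.960617.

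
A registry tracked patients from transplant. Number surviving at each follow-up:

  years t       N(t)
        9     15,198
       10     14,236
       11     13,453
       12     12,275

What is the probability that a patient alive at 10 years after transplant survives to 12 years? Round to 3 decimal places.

The conditional survival probability is N(12)/N(10) = 12,275/14,236 = 0.862251.

0.862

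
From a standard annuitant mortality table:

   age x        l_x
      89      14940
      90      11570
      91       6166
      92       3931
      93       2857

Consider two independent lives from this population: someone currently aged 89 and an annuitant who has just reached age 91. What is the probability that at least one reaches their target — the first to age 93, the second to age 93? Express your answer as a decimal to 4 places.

p₁ = l_93/l_89 = 2857/14940 = 0.191232; p₂ = l_93/l_91 = 2857/6166 = 0.463347.
P(at least one) = 1 − (1−p₁)(1−p₂) = 1 − 0.808768 × 0.536653 = 0.565972.

0.5660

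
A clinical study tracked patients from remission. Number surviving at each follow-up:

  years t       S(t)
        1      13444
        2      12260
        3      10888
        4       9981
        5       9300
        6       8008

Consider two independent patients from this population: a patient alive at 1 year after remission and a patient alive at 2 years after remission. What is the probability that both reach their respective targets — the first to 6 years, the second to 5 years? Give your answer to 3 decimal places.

0.452

p₁ = S(6)/S(1) = 8008/13444 = 0.595656; p₂ = S(5)/S(2) = 9300/12260 = 0.758564.
P(both) = p₁ × p₂ = 0.595656 × 0.758564 = 0.451843.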